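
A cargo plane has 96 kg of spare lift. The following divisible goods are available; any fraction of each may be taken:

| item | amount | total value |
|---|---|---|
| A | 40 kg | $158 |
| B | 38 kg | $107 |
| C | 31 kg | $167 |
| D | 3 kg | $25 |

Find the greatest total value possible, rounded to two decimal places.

411.95

Take in order of value per unit:
- D (25/3 per unit): all 3 → value 25, running total 25.00
- C (167/31 per unit): all 31 → value 167, running total 192.00
- A (158/40 per unit): all 40 → value 158, running total 350.00
- B (107/38 per unit): 22 of 38 → value 22×107/38 = 61.9474, running total 411.95
Total 411.95.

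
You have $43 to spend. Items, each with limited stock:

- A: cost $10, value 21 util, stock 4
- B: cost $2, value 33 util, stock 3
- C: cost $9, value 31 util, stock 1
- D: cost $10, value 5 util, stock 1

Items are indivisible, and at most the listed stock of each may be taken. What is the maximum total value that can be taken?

Top feasible selections:
- 2×A + 3×B + 1×C: cost 35, value 172
- 3×A + 3×B: cost 36, value 162
- 3×A + 2×B + 1×C: cost 43, value 160
Best: 172 util.

172 util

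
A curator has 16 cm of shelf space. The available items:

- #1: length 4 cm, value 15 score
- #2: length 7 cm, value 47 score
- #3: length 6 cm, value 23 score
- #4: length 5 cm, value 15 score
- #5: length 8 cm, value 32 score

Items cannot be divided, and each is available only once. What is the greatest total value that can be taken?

Check high-value combinations within 16 cm:
- #2+#5: length 7+8=15, value 47+32=79
- #1+#2+#4: length 4+7+5=16, value 15+47+15=77
- #2+#3: length 7+6=13, value 47+23=70
- #1+#2: length 4+7=11, value 15+47=62
- #2+#4: length 7+5=12, value 47+15=62
Best: 79 score.

79 score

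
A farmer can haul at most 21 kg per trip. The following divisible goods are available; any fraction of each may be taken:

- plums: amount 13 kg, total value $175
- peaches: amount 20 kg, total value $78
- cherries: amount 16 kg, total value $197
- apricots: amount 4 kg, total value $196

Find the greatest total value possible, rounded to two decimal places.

Take in order of value per unit:
- apricots (196/4 per unit): all 4 → value 196, running total 196.00
- plums (175/13 per unit): all 13 → value 175, running total 371.00
- cherries (197/16 per unit): 4 of 16 → value 4×197/16 = 49.2500, running total 420.25
Total 420.25.

420.25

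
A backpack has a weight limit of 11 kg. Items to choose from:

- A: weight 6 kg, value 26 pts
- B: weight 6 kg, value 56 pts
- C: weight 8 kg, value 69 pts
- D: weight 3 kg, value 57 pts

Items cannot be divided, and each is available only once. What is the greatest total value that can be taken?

Check high-value combinations within 11 kg:
- C+D: weight 8+3=11, value 69+57=126
- B+D: weight 6+3=9, value 56+57=113
- A+D: weight 6+3=9, value 26+57=83
- C: weight 8, value 69
Best: 126 pts.

126 pts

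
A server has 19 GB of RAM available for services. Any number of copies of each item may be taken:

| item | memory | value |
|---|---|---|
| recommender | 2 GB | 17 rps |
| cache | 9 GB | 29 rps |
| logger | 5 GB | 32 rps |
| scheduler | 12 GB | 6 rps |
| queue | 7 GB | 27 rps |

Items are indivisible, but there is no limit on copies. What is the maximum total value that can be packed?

Best value-per-unit is recommender at 17/2, and filling with it alone uses memory 9×2=18. No mix of the others beats 9×17 = 153.

153 rps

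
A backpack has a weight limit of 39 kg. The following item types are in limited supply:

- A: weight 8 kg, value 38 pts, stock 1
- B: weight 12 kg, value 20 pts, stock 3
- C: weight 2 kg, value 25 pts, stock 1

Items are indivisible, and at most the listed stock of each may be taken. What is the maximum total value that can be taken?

103 pts

Best selections within weight 39 and stock limits:
- 1×A + 2×B + 1×C: weight 34, value 103
- 3×B + 1×C: weight 38, value 85
- 1×A + 1×B + 1×C: weight 22, value 83
Best: 103 pts.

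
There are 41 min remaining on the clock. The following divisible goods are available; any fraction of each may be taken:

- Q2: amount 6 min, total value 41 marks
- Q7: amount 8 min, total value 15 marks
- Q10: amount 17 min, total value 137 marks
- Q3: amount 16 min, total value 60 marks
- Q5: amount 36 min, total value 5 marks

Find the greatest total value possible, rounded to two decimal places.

241.75

Take in order of value per unit:
- Q10 (137/17 per unit): all 17 → value 137, running total 137.00
- Q2 (41/6 per unit): all 6 → value 41, running total 178.00
- Q3 (60/16 per unit): all 16 → value 60, running total 238.00
- Q7 (15/8 per unit): 2 of 8 → value 2×15/8 = 3.7500, running total 241.75
Total 241.75.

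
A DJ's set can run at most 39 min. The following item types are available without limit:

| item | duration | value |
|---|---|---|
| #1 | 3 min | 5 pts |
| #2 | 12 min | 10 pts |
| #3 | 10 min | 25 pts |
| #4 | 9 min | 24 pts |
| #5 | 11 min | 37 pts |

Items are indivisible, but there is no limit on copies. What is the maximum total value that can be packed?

121 pts

Best value-per-unit is #5 at 37/11; filling with it alone gives 3×37 = 111.
Optimal mix: 2×#1 + 3×#5 → duration 39, value 121.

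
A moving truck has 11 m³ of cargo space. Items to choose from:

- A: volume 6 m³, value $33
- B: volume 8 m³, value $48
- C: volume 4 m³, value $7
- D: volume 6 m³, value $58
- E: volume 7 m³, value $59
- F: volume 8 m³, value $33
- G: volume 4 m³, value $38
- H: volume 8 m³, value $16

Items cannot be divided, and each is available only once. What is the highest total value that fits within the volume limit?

$97

This is a 0/1 knapsack; check combinations near the capacity.
- E+G: volume 7+4=11, value 59+38=97
- D+G: volume 6+4=10, value 58+38=96
- A+G: volume 6+4=10, value 33+38=71
- C+E: volume 4+7=11, value 7+59=66
- C+D: volume 4+6=10, value 7+58=65
Best: $97.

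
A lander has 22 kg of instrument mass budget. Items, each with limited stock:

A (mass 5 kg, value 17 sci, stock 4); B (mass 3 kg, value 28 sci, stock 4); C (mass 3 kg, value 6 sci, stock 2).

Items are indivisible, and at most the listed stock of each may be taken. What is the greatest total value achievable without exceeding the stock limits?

146 sci

Top feasible selections:
- 2×A + 4×B: mass 22, value 146
- 1×A + 4×B + 1×C: mass 20, value 135
- 1×A + 4×B: mass 17, value 129
- 4×B + 2×C: mass 18, value 124
Best: 146 sci.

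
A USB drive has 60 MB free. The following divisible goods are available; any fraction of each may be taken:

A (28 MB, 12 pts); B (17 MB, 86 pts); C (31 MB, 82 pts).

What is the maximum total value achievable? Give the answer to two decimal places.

173.14

Take in order of value per unit:
- B (86/17 per unit): all 17 → value 86, running total 86.00
- C (82/31 per unit): all 31 → value 82, running total 168.00
- A (12/28 per unit): 12 of 28 → value 12×12/28 = 5.1429, running total 173.14
Total 173.14.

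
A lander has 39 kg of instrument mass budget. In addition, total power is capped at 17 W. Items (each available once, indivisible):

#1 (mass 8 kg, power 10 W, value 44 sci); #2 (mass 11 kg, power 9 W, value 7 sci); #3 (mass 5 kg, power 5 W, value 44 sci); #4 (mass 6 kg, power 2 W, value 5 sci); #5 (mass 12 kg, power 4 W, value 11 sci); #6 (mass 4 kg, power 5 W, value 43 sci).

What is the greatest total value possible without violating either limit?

Feasible sets respecting both limits:
- #3+#4+#5+#6: mass 27, power 16, value 103
- #3+#5+#6: mass 21, power 14, value 98
- #1+#3+#4: mass 19, power 17, value 93
Best: 103 sci.

103 sci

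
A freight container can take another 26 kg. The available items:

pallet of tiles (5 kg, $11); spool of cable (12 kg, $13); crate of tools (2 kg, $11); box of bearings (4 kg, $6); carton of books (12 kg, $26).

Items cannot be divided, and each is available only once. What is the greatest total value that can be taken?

$54

Check high-value combinations within 26 kg:
- pallet of tiles+crate of tools+box of bearings+carton of books: weight 5+2+4+12=23, value 11+11+6+26=54
- spool of cable+crate of tools+carton of books: weight 12+2+12=26, value 13+11+26=50
- pallet of tiles+crate of tools+carton of books: weight 5+2+12=19, value 11+11+26=48
Best: $54.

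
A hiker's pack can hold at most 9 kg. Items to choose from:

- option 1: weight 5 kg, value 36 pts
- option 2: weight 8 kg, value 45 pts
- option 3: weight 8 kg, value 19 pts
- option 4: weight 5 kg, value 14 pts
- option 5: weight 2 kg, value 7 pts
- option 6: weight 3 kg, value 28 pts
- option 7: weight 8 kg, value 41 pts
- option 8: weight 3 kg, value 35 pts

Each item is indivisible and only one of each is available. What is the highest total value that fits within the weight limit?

71 pts

Check high-value combinations within 9 kg:
- option 1+option 8: weight 5+3=8, value 36+35=71
- option 5+option 6+option 8: weight 2+3+3=8, value 7+28+35=70
- option 1+option 6: weight 5+3=8, value 36+28=64
- option 6+option 8: weight 3+3=6, value 28+35=63
Best: 71 pts.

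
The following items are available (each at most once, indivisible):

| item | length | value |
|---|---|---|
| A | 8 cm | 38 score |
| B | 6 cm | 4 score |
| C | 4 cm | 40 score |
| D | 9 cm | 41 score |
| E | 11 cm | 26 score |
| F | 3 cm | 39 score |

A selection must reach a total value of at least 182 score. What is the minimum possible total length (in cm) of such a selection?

Subsets with value ≥ 182, sorted by total length:
- A+C+D+E+F: length 35, value 184
- A+B+C+D+E+F: length 41, value 188
Minimum length: 35 cm.

35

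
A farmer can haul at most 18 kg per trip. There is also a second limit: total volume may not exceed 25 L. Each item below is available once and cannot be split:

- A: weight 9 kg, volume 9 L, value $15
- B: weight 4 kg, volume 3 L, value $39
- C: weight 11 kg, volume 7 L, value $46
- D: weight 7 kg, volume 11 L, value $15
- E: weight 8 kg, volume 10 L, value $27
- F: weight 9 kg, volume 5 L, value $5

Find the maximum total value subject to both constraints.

$85

Feasible sets respecting both limits:
- B+C: weight 15, volume 10, value 85
- B+E: weight 12, volume 13, value 66
- C+D: weight 18, volume 18, value 61
- A+B: weight 13, volume 12, value 54
Best: $85.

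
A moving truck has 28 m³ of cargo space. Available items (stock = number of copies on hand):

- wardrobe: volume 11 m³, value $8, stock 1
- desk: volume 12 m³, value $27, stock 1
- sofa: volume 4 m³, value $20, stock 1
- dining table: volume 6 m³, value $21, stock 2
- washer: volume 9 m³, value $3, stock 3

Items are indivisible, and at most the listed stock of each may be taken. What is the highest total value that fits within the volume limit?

Best selections within volume 28 and stock limits:
- 1×desk + 1×sofa + 2×dining table: volume 28, value 89
- 1×wardrobe + 1×sofa + 2×dining table: volume 27, value 70
- 1×desk + 2×dining table: volume 24, value 69
- 1×desk + 1×sofa + 1×dining table: volume 22, value 68
Best: $89.

$89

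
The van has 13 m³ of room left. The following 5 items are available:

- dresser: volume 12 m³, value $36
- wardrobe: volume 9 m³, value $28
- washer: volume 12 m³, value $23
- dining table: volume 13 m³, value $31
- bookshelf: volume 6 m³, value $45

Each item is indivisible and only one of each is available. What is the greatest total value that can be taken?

$45

Check high-value combinations within 13 m³:
- bookshelf: volume 6, value 45
- dresser: volume 12, value 36
- dining table: volume 13, value 31
- wardrobe: volume 9, value 28
- washer: volume 12, value 23
Best: $45.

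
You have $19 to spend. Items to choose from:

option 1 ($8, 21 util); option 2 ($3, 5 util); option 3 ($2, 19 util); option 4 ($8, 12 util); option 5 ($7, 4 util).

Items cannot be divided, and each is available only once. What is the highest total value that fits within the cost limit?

Check high-value combinations within $19:
- option 1+option 3+option 4: cost 8+2+8=18, value 21+19+12=52
- option 1+option 2+option 3: cost 8+3+2=13, value 21+5+19=45
- option 1+option 3+option 5: cost 8+2+7=17, value 21+19+4=44
Best: 52 util.

52 util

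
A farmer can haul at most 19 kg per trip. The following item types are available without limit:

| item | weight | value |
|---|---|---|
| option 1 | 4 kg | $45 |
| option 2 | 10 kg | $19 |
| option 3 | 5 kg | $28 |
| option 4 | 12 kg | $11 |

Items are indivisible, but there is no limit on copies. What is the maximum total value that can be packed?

Best value-per-unit is option 1 at 45/4, and filling with it alone uses weight 4×4=16. No mix of the others beats 4×45 = 180.

$180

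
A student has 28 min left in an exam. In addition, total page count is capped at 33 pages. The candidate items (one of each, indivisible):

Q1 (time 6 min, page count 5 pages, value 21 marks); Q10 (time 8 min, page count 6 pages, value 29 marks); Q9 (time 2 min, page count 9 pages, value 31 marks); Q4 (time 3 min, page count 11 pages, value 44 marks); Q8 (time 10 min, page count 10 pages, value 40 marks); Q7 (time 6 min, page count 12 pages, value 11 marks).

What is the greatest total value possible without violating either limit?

134 marks

Feasible sets respecting both limits:
- Q1+Q10+Q4+Q8: time 27, page count 32, value 134
- Q1+Q10+Q9+Q4: time 19, page count 31, value 125
- Q1+Q10+Q9+Q8: time 26, page count 30, value 121
Best: 134 marks.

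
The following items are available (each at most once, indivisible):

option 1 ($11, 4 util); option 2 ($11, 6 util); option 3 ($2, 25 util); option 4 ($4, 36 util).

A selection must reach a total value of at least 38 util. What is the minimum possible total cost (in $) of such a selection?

Subsets with value ≥ 38, sorted by total cost:
- option 3+option 4: cost 6, value 61
- option 2+option 4: cost 15, value 42
- option 1+option 4: cost 15, value 40
- option 2+option 3+option 4: cost 17, value 67
Minimum cost: 6 $.

6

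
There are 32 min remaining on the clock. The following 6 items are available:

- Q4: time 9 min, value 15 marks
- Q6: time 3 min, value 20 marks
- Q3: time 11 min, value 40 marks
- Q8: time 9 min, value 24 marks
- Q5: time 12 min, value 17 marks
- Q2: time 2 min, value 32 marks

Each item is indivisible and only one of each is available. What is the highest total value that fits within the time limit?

This is a 0/1 knapsack; check combinations near the capacity.
- Q6+Q3+Q8+Q2: time 3+11+9+2=25, value 20+40+24+32=116
- Q4+Q3+Q8+Q2: time 9+11+9+2=31, value 15+40+24+32=111
- Q6+Q3+Q5+Q2: time 3+11+12+2=28, value 20+40+17+32=109
- Q4+Q6+Q3+Q2: time 9+3+11+2=25, value 15+20+40+32=107
- Q4+Q6+Q3+Q8: time 9+3+11+9=32, value 15+20+40+24=99
Best: 116 marks.

116 marks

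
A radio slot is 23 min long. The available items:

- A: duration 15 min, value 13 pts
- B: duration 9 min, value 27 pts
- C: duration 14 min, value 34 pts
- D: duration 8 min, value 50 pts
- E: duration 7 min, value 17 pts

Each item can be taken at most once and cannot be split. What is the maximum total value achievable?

Check high-value combinations within 23 min:
- C+D: duration 14+8=22, value 34+50=84
- B+D: duration 9+8=17, value 27+50=77
- D+E: duration 8+7=15, value 50+17=67
- A+D: duration 15+8=23, value 13+50=63
- B+C: duration 9+14=23, value 27+34=61
Best: 84 pts.

84 pts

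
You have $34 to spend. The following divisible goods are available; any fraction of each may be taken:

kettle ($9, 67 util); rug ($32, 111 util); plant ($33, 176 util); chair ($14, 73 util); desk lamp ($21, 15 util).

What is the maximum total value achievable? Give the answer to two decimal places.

200.33

Take in order of value per unit:
- kettle (67/9 per unit): all 9 → value 67, running total 67.00
- plant (176/33 per unit): 25 of 33 → value 25×176/33 = 133.3333, running total 200.33
Total 200.33.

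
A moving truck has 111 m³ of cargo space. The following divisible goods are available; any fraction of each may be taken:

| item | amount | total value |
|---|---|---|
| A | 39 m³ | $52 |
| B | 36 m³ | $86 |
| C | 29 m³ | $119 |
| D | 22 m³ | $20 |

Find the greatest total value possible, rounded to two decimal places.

263.36

Take in order of value per unit:
- C (119/29 per unit): all 29 → value 119, running total 119.00
- B (86/36 per unit): all 36 → value 86, running total 205.00
- A (52/39 per unit): all 39 → value 52, running total 257.00
- D (20/22 per unit): 7 of 22 → value 7×20/22 = 6.3636, running total 263.36
Total 263.36.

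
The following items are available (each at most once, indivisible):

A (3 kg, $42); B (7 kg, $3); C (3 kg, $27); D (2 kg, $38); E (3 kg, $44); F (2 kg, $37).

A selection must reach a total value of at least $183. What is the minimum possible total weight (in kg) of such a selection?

13

Subsets with value ≥ 183, sorted by total weight:
- A+C+D+E+F: weight 13, value 188
- A+B+C+D+E+F: weight 20, value 191
Minimum weight: 13 kg.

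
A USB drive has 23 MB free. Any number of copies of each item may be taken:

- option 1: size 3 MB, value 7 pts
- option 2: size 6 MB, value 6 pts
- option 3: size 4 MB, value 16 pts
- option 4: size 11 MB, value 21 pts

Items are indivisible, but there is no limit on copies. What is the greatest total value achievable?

87 pts

Best value-per-unit is option 3 at 16/4; filling with it alone gives 5×16 = 80.
Optimal mix: 1×option 1 + 5×option 3 → size 23, value 87.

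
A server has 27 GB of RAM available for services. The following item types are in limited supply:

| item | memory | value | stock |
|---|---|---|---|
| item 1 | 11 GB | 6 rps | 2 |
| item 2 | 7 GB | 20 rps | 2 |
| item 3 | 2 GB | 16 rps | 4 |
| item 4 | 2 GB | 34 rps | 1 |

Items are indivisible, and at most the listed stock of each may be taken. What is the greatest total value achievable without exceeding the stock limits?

138 rps

Top feasible selections:
- 2×item 2 + 4×item 3 + 1×item 4: memory 24, value 138
- 2×item 2 + 3×item 3 + 1×item 4: memory 22, value 122
- 1×item 2 + 4×item 3 + 1×item 4: memory 17, value 118
Best: 138 rps.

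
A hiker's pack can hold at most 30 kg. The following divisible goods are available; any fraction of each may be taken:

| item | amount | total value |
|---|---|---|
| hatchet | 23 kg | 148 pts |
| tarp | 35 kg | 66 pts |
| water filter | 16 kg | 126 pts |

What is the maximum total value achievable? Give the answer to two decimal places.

216.09

Take in order of value per unit:
- water filter (126/16 per unit): all 16 → value 126, running total 126.00
- hatchet (148/23 per unit): 14 of 23 → value 14×148/23 = 90.0870, running total 216.09
Total 216.09.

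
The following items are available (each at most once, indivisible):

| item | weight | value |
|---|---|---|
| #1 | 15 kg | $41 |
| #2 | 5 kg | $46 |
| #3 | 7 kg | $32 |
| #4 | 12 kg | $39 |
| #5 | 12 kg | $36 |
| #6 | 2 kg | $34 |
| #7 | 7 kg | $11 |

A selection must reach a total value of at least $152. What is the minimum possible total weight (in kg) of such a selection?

Subsets with value ≥ 152, sorted by total weight:
- #1+#2+#3+#6: weight 29, value 153
- #2+#4+#5+#6: weight 31, value 155
- #2+#3+#4+#6+#7: weight 33, value 162
- #2+#3+#5+#6+#7: weight 33, value 159
Minimum weight: 29 kg.

29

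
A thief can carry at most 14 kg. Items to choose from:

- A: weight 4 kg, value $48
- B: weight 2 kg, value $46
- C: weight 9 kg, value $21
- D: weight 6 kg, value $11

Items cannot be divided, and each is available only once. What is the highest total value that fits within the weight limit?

This is a 0/1 knapsack; check combinations near the capacity.
- A+B+D: weight 4+2+6=12, value 48+46+11=105
- A+B: weight 4+2=6, value 48+46=94
- A+C: weight 4+9=13, value 48+21=69
- B+C: weight 2+9=11, value 46+21=67
- A+D: weight 4+6=10, value 48+11=59
Best: $105.

$105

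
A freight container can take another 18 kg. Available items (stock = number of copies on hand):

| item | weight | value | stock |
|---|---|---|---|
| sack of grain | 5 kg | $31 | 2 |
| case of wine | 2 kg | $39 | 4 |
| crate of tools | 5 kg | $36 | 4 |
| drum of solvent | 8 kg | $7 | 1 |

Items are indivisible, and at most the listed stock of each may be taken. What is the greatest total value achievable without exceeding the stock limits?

Best selections within weight 18 and stock limits:
- 4×case of wine + 2×crate of tools: weight 18, value 228
- 1×sack of grain + 4×case of wine + 1×crate of tools: weight 18, value 223
- 2×sack of grain + 4×case of wine: weight 18, value 218
Best: $228.

$228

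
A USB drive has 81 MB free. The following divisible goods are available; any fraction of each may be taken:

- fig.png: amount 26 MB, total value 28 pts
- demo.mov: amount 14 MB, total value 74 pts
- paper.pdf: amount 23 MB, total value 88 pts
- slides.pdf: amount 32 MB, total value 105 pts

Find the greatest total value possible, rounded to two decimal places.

Take in order of value per unit:
- demo.mov (74/14 per unit): all 14 → value 74, running total 74.00
- paper.pdf (88/23 per unit): all 23 → value 88, running total 162.00
- slides.pdf (105/32 per unit): all 32 → value 105, running total 267.00
- fig.png (28/26 per unit): 12 of 26 → value 12×28/26 = 12.9231, running total 279.92
Total 279.92.

279.92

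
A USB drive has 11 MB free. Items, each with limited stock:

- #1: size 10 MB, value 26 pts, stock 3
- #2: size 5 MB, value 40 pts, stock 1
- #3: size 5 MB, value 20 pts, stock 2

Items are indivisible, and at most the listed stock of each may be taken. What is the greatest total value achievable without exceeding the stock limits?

60 pts

Best selections within size 11 and stock limits:
- 1×#2 + 1×#3: size 10, value 60
- 1×#2: size 5, value 40
- 2×#3: size 10, value 40
Best: 60 pts.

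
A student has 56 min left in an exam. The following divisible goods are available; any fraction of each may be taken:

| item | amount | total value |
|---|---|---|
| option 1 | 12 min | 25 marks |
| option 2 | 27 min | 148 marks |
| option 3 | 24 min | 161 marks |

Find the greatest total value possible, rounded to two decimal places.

319.42

Take in order of value per unit:
- option 3 (161/24 per unit): all 24 → value 161, running total 161.00
- option 2 (148/27 per unit): all 27 → value 148, running total 309.00
- option 1 (25/12 per unit): 5 of 12 → value 5×25/12 = 10.4167, running total 319.42
Total 319.42.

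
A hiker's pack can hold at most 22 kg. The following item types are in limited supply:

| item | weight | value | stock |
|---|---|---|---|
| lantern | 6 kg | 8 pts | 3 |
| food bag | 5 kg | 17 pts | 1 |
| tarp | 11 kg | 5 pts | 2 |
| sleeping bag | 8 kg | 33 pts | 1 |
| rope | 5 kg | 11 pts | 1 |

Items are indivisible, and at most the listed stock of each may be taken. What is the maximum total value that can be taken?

61 pts

Best selections within weight 22 and stock limits:
- 1×food bag + 1×sleeping bag + 1×rope: weight 18, value 61
- 1×lantern + 1×food bag + 1×sleeping bag: weight 19, value 58
- 1×lantern + 1×sleeping bag + 1×rope: weight 19, value 52
Best: 61 pts.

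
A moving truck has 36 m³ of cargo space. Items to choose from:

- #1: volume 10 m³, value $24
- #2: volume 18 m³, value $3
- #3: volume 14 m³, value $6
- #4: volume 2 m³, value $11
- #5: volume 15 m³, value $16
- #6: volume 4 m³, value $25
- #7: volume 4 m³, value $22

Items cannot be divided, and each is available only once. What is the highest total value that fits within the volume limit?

$98

This is a 0/1 knapsack; check combinations near the capacity.
- #1+#4+#5+#6+#7: volume 10+2+15+4+4=35, value 24+11+16+25+22=98
- #1+#3+#4+#6+#7: volume 10+14+2+4+4=34, value 24+6+11+25+22=88
- #1+#5+#6+#7: volume 10+15+4+4=33, value 24+16+25+22=87
- #1+#4+#6+#7: volume 10+2+4+4=20, value 24+11+25+22=82
- #1+#3+#6+#7: volume 10+14+4+4=32, value 24+6+25+22=77
Best: $98.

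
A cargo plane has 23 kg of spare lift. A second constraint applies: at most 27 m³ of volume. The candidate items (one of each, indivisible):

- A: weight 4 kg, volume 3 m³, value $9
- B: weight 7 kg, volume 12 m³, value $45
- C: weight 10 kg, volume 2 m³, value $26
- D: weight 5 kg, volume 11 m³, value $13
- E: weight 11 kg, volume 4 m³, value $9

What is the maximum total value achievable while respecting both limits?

$84

Feasible sets respecting both limits:
- B+C+D: weight 22, volume 25, value 84
- A+B+C: weight 21, volume 17, value 80
- B+C: weight 17, volume 14, value 71
- A+B+D: weight 16, volume 26, value 67
Best: $84.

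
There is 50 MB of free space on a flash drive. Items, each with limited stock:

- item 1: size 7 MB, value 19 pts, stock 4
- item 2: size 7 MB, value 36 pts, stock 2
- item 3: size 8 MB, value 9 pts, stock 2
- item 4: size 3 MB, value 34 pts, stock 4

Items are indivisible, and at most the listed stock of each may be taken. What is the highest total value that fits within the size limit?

Best selections within size 50 and stock limits:
- 3×item 1 + 2×item 2 + 4×item 4: size 47, value 265
- 2×item 1 + 2×item 2 + 1×item 3 + 4×item 4: size 48, value 255
- 4×item 1 + 1×item 2 + 4×item 4: size 47, value 248
- 2×item 1 + 2×item 2 + 4×item 4: size 40, value 246
Best: 265 pts.

265 pts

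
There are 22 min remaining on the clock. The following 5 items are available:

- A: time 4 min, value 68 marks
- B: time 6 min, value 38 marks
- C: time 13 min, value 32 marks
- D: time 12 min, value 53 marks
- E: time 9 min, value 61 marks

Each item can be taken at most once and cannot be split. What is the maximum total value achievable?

This is a 0/1 knapsack; check combinations near the capacity.
- A+B+E: time 4+6+9=19, value 68+38+61=167
- A+B+D: time 4+6+12=22, value 68+38+53=159
- A+E: time 4+9=13, value 68+61=129
- A+D: time 4+12=16, value 68+53=121
Best: 167 marks.

167 marks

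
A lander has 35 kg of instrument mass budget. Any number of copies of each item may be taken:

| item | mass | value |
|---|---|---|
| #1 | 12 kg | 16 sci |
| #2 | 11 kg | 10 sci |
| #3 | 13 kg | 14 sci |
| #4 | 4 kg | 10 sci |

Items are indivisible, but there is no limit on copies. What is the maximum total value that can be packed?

80 sci

Best value-per-unit is #4 at 10/4, and filling with it alone uses mass 8×4=32. No mix of the others beats 8×10 = 80.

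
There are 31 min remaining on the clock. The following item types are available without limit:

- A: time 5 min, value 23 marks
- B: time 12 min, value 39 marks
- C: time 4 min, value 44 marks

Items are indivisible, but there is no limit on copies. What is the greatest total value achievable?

308 marks

Best value-per-unit is C at 44/4, and filling with it alone uses time 7×4=28. No mix of the others beats 7×44 = 308.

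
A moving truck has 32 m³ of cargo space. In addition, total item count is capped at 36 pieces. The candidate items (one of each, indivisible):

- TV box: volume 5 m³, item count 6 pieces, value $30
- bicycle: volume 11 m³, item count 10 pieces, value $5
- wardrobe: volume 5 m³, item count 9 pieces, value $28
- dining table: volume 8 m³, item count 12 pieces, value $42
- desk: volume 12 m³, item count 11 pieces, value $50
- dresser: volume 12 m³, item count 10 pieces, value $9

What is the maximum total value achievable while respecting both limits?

$122

Feasible sets respecting both limits:
- TV box+dining table+desk: volume 25, item count 29, value 122
- wardrobe+dining table+desk: volume 25, item count 32, value 120
- TV box+wardrobe+desk: volume 22, item count 26, value 108
- dining table+desk+dresser: volume 32, item count 33, value 101
Best: $122.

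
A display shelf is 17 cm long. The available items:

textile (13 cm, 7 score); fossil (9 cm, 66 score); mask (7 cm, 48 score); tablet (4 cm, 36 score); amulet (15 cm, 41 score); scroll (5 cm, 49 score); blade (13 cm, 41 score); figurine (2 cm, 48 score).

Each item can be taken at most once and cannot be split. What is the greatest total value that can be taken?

163 score

Check high-value combinations within 17 cm:
- fossil+scroll+figurine: length 9+5+2=16, value 66+49+48=163
- fossil+tablet+figurine: length 9+4+2=15, value 66+36+48=150
- mask+scroll+figurine: length 7+5+2=14, value 48+49+48=145
- tablet+scroll+figurine: length 4+5+2=11, value 36+49+48=133
- mask+tablet+scroll: length 7+4+5=16, value 48+36+49=133
Best: 163 score.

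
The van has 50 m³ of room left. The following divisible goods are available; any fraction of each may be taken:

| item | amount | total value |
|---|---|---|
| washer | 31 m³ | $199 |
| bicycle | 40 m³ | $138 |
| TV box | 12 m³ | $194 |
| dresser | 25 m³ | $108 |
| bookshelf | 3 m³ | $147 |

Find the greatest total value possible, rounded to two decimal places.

Take in order of value per unit:
- bookshelf (147/3 per unit): all 3 → value 147, running total 147.00
- TV box (194/12 per unit): all 12 → value 194, running total 341.00
- washer (199/31 per unit): all 31 → value 199, running total 540.00
- dresser (108/25 per unit): 4 of 25 → value 4×108/25 = 17.2800, running total 557.28
Total 557.28.

557.28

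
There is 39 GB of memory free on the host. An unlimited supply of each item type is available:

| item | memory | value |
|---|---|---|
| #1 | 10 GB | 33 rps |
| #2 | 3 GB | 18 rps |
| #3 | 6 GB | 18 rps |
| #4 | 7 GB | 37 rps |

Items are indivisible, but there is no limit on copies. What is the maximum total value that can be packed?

234 rps

Best value-per-unit is #2 at 18/3, and filling with it alone uses memory 13×3=39. No mix of the others beats 13×18 = 234.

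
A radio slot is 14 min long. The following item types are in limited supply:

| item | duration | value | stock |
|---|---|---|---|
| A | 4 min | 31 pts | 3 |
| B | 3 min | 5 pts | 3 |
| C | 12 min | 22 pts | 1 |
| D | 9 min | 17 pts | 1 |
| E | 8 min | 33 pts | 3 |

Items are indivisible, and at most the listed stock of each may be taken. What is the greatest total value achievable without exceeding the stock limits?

93 pts

Best selections within duration 14 and stock limits:
- 3×A: duration 12, value 93
- 2×A + 2×B: duration 14, value 72
Best: 93 pts.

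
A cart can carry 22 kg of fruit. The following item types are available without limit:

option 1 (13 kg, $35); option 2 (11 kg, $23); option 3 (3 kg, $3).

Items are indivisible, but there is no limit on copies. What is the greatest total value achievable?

Best value-per-unit is option 1 at 35/13; filling with it alone gives 1×35 = 35.
Optimal mix: 2×option 2 → weight 22, value 46.

$46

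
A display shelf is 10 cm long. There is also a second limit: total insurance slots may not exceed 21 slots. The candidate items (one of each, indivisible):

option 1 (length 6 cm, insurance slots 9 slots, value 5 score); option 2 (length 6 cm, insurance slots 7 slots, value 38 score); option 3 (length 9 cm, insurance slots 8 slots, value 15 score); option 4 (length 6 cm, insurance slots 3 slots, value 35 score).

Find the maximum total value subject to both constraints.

Feasible sets respecting both limits:
- option 2: length 6, insurance slots 7, value 38
- option 4: length 6, insurance slots 3, value 35
- option 3: length 9, insurance slots 8, value 15
- option 1: length 6, insurance slots 9, value 5
Best: 38 score.

38 score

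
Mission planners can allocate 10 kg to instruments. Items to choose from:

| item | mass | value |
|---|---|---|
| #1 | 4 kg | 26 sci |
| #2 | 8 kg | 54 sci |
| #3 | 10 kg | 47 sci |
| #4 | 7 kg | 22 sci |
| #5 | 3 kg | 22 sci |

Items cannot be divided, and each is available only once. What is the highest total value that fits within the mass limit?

Check high-value combinations within 10 kg:
- #2: mass 8, value 54
- #1+#5: mass 4+3=7, value 26+22=48
- #3: mass 10, value 47
Best: 54 sci.

54 sci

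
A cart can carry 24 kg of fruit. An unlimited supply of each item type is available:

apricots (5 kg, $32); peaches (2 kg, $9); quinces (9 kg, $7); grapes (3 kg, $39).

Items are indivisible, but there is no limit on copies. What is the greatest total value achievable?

Best value-per-unit is grapes at 39/3, and filling with it alone uses weight 8×3=24. No mix of the others beats 8×39 = 312.

$312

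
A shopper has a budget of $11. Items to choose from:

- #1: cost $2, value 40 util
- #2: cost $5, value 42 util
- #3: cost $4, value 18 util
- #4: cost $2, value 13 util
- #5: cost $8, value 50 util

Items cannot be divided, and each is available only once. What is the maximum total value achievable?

100 util

Check high-value combinations within $11:
- #1+#2+#3: cost 2+5+4=11, value 40+42+18=100
- #1+#2+#4: cost 2+5+2=9, value 40+42+13=95
- #1+#5: cost 2+8=10, value 40+50=90
- #1+#2: cost 2+5=7, value 40+42=82
- #2+#3+#4: cost 5+4+2=11, value 42+18+13=73
Best: 100 util.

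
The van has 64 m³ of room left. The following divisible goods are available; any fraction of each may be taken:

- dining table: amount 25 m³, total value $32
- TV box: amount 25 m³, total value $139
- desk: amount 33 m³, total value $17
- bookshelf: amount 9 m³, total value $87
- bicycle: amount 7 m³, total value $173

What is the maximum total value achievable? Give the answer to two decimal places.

Take in order of value per unit:
- bicycle (173/7 per unit): all 7 → value 173, running total 173.00
- bookshelf (87/9 per unit): all 9 → value 87, running total 260.00
- TV box (139/25 per unit): all 25 → value 139, running total 399.00
- dining table (32/25 per unit): 23 of 25 → value 23×32/25 = 29.4400, running total 428.44
Total 428.44.

428.44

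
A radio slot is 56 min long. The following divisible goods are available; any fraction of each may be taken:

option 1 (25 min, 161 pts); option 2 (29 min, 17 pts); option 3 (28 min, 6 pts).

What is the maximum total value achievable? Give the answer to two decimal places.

Take in order of value per unit:
- option 1 (161/25 per unit): all 25 → value 161, running total 161.00
- option 2 (17/29 per unit): all 29 → value 17, running total 178.00
- option 3 (6/28 per unit): 2 of 28 → value 2×6/28 = 0.4286, running total 178.43
Total 178.43.

178.43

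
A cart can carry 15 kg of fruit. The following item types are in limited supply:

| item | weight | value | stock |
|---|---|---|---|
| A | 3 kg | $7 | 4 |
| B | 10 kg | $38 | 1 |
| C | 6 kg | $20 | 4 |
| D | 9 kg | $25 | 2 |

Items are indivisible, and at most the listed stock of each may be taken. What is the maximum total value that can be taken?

Top feasible selections:
- 1×A + 2×C: weight 15, value 47
- 1×A + 1×B: weight 13, value 45
Best: $47.

$47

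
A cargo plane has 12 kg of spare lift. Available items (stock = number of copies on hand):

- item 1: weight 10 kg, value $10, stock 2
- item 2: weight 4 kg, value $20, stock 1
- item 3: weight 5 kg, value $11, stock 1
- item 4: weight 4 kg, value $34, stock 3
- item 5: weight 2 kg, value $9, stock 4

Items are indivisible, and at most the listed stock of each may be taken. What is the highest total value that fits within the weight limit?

Top feasible selections:
- 3×item 4: weight 12, value 102
- 1×item 2 + 2×item 4: weight 12, value 88
- 2×item 4 + 2×item 5: weight 12, value 86
- 2×item 4 + 1×item 5: weight 10, value 77
Best: $102.

$102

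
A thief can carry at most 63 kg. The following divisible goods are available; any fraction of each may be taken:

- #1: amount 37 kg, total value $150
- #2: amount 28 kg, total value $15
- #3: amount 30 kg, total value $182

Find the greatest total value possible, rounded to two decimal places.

315.78

Take in order of value per unit:
- #3 (182/30 per unit): all 30 → value 182, running total 182.00
- #1 (150/37 per unit): 33 of 37 → value 33×150/37 = 133.7838, running total 315.78
Total 315.78.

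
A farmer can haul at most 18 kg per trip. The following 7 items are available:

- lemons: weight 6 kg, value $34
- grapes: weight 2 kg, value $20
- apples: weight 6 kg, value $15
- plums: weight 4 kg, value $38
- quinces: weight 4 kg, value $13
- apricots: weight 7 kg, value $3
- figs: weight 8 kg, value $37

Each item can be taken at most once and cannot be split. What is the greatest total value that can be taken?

Check high-value combinations within 18 kg:
- lemons+plums+figs: weight 6+4+8=18, value 34+38+37=109
- grapes+plums+quinces+figs: weight 2+4+4+8=18, value 20+38+13+37=108
- lemons+grapes+apples+plums: weight 6+2+6+4=18, value 34+20+15+38=107
- lemons+grapes+plums+quinces: weight 6+2+4+4=16, value 34+20+38+13=105
Best: $109.

$109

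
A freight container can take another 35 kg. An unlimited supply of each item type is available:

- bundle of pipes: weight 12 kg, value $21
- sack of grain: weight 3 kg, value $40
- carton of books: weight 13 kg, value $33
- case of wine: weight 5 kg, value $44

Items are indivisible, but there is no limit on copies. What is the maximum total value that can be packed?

$444

Best value-per-unit is sack of grain at 40/3; filling with it alone gives 11×40 = 440.
Optimal mix: 10×sack of grain + 1×case of wine → weight 35, value 444.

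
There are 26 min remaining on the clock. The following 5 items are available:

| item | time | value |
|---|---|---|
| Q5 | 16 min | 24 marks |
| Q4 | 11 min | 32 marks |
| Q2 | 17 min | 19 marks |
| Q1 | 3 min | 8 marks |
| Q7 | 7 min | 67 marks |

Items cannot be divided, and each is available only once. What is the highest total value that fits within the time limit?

Check high-value combinations within 26 min:
- Q4+Q1+Q7: time 11+3+7=21, value 32+8+67=107
- Q4+Q7: time 11+7=18, value 32+67=99
- Q5+Q1+Q7: time 16+3+7=26, value 24+8+67=99
- Q5+Q7: time 16+7=23, value 24+67=91
- Q2+Q7: time 17+7=24, value 19+67=86
Best: 107 marks.

107 marks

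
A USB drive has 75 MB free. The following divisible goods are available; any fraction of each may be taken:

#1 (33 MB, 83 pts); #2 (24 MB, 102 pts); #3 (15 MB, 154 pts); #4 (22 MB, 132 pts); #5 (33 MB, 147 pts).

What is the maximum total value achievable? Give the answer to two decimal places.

Take in order of value per unit:
- #3 (154/15 per unit): all 15 → value 154, running total 154.00
- #4 (132/22 per unit): all 22 → value 132, running total 286.00
- #5 (147/33 per unit): all 33 → value 147, running total 433.00
- #2 (102/24 per unit): 5 of 24 → value 5×102/24 = 21.2500, running total 454.25
Total 454.25.

454.25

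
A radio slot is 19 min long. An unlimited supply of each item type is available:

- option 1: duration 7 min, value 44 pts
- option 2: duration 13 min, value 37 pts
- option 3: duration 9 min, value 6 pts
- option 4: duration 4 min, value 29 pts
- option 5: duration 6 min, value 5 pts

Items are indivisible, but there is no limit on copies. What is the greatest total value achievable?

Best value-per-unit is option 4 at 29/4; filling with it alone gives 4×29 = 116.
Optimal mix: 1×option 1 + 3×option 4 → duration 19, value 131.

131 pts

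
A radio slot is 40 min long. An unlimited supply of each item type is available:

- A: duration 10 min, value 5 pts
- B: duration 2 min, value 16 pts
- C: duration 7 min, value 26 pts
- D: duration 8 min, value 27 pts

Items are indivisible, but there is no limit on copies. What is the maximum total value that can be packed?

Best value-per-unit is B at 16/2, and filling with it alone uses duration 20×2=40. No mix of the others beats 20×16 = 320.

320 pts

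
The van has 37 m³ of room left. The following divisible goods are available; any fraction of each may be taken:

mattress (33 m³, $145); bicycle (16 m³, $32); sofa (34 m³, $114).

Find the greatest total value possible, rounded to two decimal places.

Take in order of value per unit:
- mattress (145/33 per unit): all 33 → value 145, running total 145.00
- sofa (114/34 per unit): 4 of 34 → value 4×114/34 = 13.4118, running total 158.41
Total 158.41.

158.41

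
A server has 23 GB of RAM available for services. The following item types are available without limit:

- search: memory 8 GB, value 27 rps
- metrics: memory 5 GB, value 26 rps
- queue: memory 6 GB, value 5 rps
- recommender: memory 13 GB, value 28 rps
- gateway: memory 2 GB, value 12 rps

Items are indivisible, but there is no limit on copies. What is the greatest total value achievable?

Best value-per-unit is gateway at 12/2; filling with it alone gives 11×12 = 132.
Optimal mix: 1×metrics + 9×gateway → memory 23, value 134.

134 rps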